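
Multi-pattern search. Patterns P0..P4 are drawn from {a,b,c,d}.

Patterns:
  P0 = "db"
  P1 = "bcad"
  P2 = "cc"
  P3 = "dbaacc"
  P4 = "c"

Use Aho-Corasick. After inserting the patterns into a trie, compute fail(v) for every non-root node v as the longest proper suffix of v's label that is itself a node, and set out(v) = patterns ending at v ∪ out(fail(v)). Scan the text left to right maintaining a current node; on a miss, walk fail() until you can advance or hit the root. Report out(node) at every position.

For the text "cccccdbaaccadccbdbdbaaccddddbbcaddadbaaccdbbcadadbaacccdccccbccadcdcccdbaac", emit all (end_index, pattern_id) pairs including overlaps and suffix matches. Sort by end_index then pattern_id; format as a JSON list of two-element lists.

Construct AC machine:
Trie nodes:
  0='ε' goto b→3 c→7 d→1
  1='d' goto b→2
  2='db' goto a→9  ←P0
  3='b' goto c→4
  4='bc' goto a→5
  5='bca' goto d→6
  6='bcad' goto ·  ←P1
  7='c' goto c→8  ←P4
  8='cc' goto ·  ←P2
  9='dba' goto a→10
  10='dbaa' goto c→11
  11='dbaac' goto c→12
  12='dbaacc' goto ·  ←P3

Failure links (BFS by depth):
  n1('d'): parent n0 fail=0; on 'd' 0 → fail=0;  out ∅∪∅=∅
  n3('b'): parent n0 fail=0; on 'b' 0 → fail=0;  out ∅∪∅=∅
  n7('c'): parent n0 fail=0; on 'c' 0 → fail=0;  out {4}∪∅={4}
  n2('db'): parent n1 fail=0; on 'b' 0 → fail=3;  out {0}∪∅={0}
  n4('bc'): parent n3 fail=0; on 'c' 0 → fail=7;  out ∅∪{4}={4}
  n8('cc'): parent n7 fail=0; on 'c' 0 → fail=7;  out {2}∪{4}={2,4}
  n5('bca'): parent n4 fail=7; on 'a' 7→0 → fail=0;  out ∅∪∅=∅
  n9('dba'): parent n2 fail=3; on 'a' 3→0 → fail=0;  out ∅∪∅=∅
  n6('bcad'): parent n5 fail=0; on 'd' 0 → fail=1;  out {1}∪∅={1}
  n10('dbaa'): parent n9 fail=0; on 'a' 0 → fail=0;  out ∅∪∅=∅
  n11('dbaac'): parent n10 fail=0; on 'c' 0 → fail=7;  out ∅∪{4}={4}
  n12('dbaacc'): parent n11 fail=7; on 'c' 7 → fail=8;  out {3}∪{2,4}={2,3,4}

Scan:
i=0 'c': node 0→7  → match P4@[0:0]
i=1 'c': node 7→8  → match P2@[0:1],P4@[1:1]
i=2 'c': node 8→8 ·f  → match P2@[1:2],P4@[2:2]
i=3 'c': node 8→8 ·f  → match P2@[2:3],P4@[3:3]
i=4 'c': node 8→8 ·f  → match P2@[3:4],P4@[4:4]
i=5 'd': node 8→1 ·f
i=6 'b': node 1→2  → match P0@[5:6]
i=7 'a': node 2→9
i=8 'a': node 9→10
i=9 'c': node 10→11  → match P4@[9:9]
i=10 'c': node 11→12  → match P2@[9:10],P3@[5:10],P4@[10:10]
i=11 'a': node 12→0 ·f
i=12 'd': node 0→1
i=13 'c': node 1→7 ·f  → match P4@[13:13]
i=14 'c': node 7→8  → match P2@[13:14],P4@[14:14]
i=15 'b': node 8→3 ·f
i=16 'd': node 3→1 ·f
i=17 'b': node 1→2  → match P0@[16:17]
i=18 'd': node 2→1 ·f
i=19 'b': node 1→2  → match P0@[18:19]
i=20 'a': node 2→9
i=21 'a': node 9→10
i=22 'c': node 10→11  → match P4@[22:22]
i=23 'c': node 11→12  → match P2@[22:23],P3@[18:23],P4@[23:23]
i=24 'd': node 12→1 ·f
i=25 'd': node 1→1 ·f
i=26 'd': node 1→1 ·f
i=27 'd': node 1→1 ·f
i=28 'b': node 1→2  → match P0@[27:28]
i=29 'b': node 2→3 ·f
i=30 'c': node 3→4  → match P4@[30:30]
i=31 'a': node 4→5
i=32 'd': node 5→6  → match P1@[29:32]
i=33 'd': node 6→1 ·f
i=34 'a': node 1→0 ·f
i=35 'd': node 0→1
i=36 'b': node 1→2  → match P0@[35:36]
i=37 'a': node 2→9
i=38 'a': node 9→10
i=39 'c': node 10→11  → match P4@[39:39]
i=40 'c': node 11→12  → match P2@[39:40],P3@[35:40],P4@[40:40]
i=41 'd': node 12→1 ·f
i=42 'b': node 1→2  → match P0@[41:42]
i=43 'b': node 2→3 ·f
i=44 'c': node 3→4  → match P4@[44:44]
i=45 'a': node 4→5
i=46 'd': node 5→6  → match P1@[43:46]
i=47 'a': node 6→0 ·f
i=48 'd': node 0→1
i=49 'b': node 1→2  → match P0@[48:49]
i=50 'a': node 2→9
i=51 'a': node 9→10
i=52 'c': node 10→11  → match P4@[52:52]
i=53 'c': node 11→12  → match P2@[52:53],P3@[48:53],P4@[53:53]
i=54 'c': node 12→8 ·f  → match P2@[53:54],P4@[54:54]
i=55 'd': node 8→1 ·f
i=56 'c': node 1→7 ·f  → match P4@[56:56]
i=57 'c': node 7→8  → match P2@[56:57],P4@[57:57]
i=58 'c': node 8→8 ·f  → match P2@[57:58],P4@[58:58]
i=59 'c': node 8→8 ·f  → match P2@[58:59],P4@[59:59]
i=60 'b': node 8→3 ·f
i=61 'c': node 3→4  → match P4@[61:61]
i=62 'c': node 4→8 ·f  → match P2@[61:62],P4@[62:62]
i=63 'a': node 8→0 ·f
i=64 'd': node 0→1
i=65 'c': node 1→7 ·f  → match P4@[65:65]
i=66 'd': node 7→1 ·f
i=67 'c': node 1→7 ·f  → match P4@[67:67]
i=68 'c': node 7→8  → match P2@[67:68],P4@[68:68]
i=69 'c': node 8→8 ·f  → match P2@[68:69],P4@[69:69]
i=70 'd': node 8→1 ·f
i=71 'b': node 1→2  → match P0@[70:71]
i=72 'a': node 2→9
i=73 'a': node 9→10
i=74 'c': node 10→11  → match P4@[74:74]

Result: [[0,4],[1,2],[1,4],[2,2],[2,4],[3,2],[3,4],[4,2],[4,4],[6,0],[9,4],[10,2],[10,3],[10,4],[13,4],[14,2],[14,4],[17,0],[19,0],[22,4],[23,2],[23,3],[23,4],[28,0],[30,4],[32,1],[36,0],[39,4],[40,2],[40,3],[40,4],[42,0],[44,4],[46,1],[49,0],[52,4],[53,2],[53,3],[53,4],[54,2],[54,4],[56,4],[57,2],[57,4],[58,2],[58,4],[59,2],[59,4],[61,4],[62,2],[62,4],[65,4],[67,4],[68,2],[68,4],[69,2],[69,4],[71,0],[74,4]]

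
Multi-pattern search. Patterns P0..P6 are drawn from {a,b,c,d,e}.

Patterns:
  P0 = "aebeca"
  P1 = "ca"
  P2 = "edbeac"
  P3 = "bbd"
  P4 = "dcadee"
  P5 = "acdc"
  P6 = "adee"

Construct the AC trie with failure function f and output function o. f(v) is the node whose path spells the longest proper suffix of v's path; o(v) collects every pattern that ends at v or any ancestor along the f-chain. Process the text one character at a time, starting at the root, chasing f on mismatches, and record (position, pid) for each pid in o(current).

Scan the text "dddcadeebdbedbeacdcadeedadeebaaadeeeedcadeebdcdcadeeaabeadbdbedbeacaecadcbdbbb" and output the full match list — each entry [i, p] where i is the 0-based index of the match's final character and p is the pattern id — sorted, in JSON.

Build automaton:
Trie nodes:
  n0 'ε': a→1 b→15 c→7 d→18 e→9
  n1 'a': c→24 d→27 e→2
  n2 'ae': b→3
  n3 'aeb': e→4
  n4 'aebe': c→5
  n5 'aebec': a→6
  n6 'aebeca': ·  ←P0
  n7 'c': a→8
  n8 'ca': ·  ←P1
  n9 'e': d→10
  n10 'ed': b→11
  n11 'edb': e→12
  n12 'edbe': a→13
  n13 'edbea': c→14
  n14 'edbeac': ·  ←P2
  n15 'b': b→16
  n16 'bb': d→17
  n17 'bbd': ·  ←P3
  n18 'd': c→19
  n19 'dc': a→20
  n20 'dca': d→21
  n21 'dcad': e→22
  n22 'dcade': e→23
  n23 'dcadee': ·  ←P4
  n24 'ac': d→25
  n25 'acd': c→26
  n26 'acdc': ·  ←P5
  n27 'ad': e→28
  n28 'ade': e→29
  n29 'adee': ·  ←P6

BFS fail/out derivation:
  fail(1) 'a': from fail(0)=0 chase 'a': 0 ⇒ 0;  out=∅∪out(0)=∅
  fail(7) 'c': from fail(0)=0 chase 'c': 0 ⇒ 0;  out=∅∪out(0)=∅
  fail(9) 'e': from fail(0)=0 chase 'e': 0 ⇒ 0;  out=∅∪out(0)=∅
  fail(15) 'b': from fail(0)=0 chase 'b': 0 ⇒ 0;  out=∅∪out(0)=∅
  fail(18) 'd': from fail(0)=0 chase 'd': 0 ⇒ 0;  out=∅∪out(0)=∅
  fail(2) 'ae': from fail(1)=0 chase 'e': 0 ⇒ 9;  out=∅∪out(9)=∅
  fail(8) 'ca': from fail(7)=0 chase 'a': 0 ⇒ 1;  out={1}∪out(1)={1}
  fail(10) 'ed': from fail(9)=0 chase 'd': 0 ⇒ 18;  out=∅∪out(18)=∅
  fail(16) 'bb': from fail(15)=0 chase 'b': 0 ⇒ 15;  out=∅∪out(15)=∅
  fail(19) 'dc': from fail(18)=0 chase 'c': 0 ⇒ 7;  out=∅∪out(7)=∅
  fail(24) 'ac': from fail(1)=0 chase 'c': 0 ⇒ 7;  out=∅∪out(7)=∅
  fail(27) 'ad': from fail(1)=0 chase 'd': 0 ⇒ 18;  out=∅∪out(18)=∅
  fail(3) 'aeb': from fail(2)=9 chase 'b': 9→0 ⇒ 15;  out=∅∪out(15)=∅
  fail(11) 'edb': from fail(10)=18 chase 'b': 18→0 ⇒ 15;  out=∅∪out(15)=∅
  fail(17) 'bbd': from fail(16)=15 chase 'd': 15→0 ⇒ 18;  out={3}∪out(18)={3}
  fail(20) 'dca': from fail(19)=7 chase 'a': 7 ⇒ 8;  out=∅∪out(8)={1}
  fail(25) 'acd': from fail(24)=7 chase 'd': 7→0 ⇒ 18;  out=∅∪out(18)=∅
  fail(28) 'ade': from fail(27)=18 chase 'e': 18→0 ⇒ 9;  out=∅∪out(9)=∅
  fail(4) 'aebe': from fail(3)=15 chase 'e': 15→0 ⇒ 9;  out=∅∪out(9)=∅
  fail(12) 'edbe': from fail(11)=15 chase 'e': 15→0 ⇒ 9;  out=∅∪out(9)=∅
  fail(21) 'dcad': from fail(20)=8 chase 'd': 8→1 ⇒ 27;  out=∅∪out(27)=∅
  fail(26) 'acdc': from fail(25)=18 chase 'c': 18 ⇒ 19;  out={5}∪out(19)={5}
  fail(29) 'adee': from fail(28)=9 chase 'e': 9→0 ⇒ 9;  out={6}∪out(9)={6}
  fail(5) 'aebec': from fail(4)=9 chase 'c': 9→0 ⇒ 7;  out=∅∪out(7)=∅
  fail(13) 'edbea': from fail(12)=9 chase 'a': 9→0 ⇒ 1;  out=∅∪out(1)=∅
  fail(22) 'dcade': from fail(21)=27 chase 'e': 27 ⇒ 28;  out=∅∪out(28)=∅
  fail(6) 'aebeca': from fail(5)=7 chase 'a': 7 ⇒ 8;  out={0}∪out(8)={0,1}
  fail(14) 'edbeac': from fail(13)=1 chase 'c': 1 ⇒ 24;  out={2}∪out(24)={2}
  fail(23) 'dcadee': from fail(22)=28 chase 'e': 28 ⇒ 29;  out={4}∪out(29)={4,6}

Text stream:
pos 0 'd': at 18
pos 1 'd': at 18 (via fail)
pos 2 'd': at 18 (via fail)
pos 3 'c': at 19
pos 4 'a': at 20  → match P1@[3:4]
pos 5 'd': at 21
pos 6 'e': at 22
pos 7 'e': at 23  → match P4@[2:7],P6@[4:7]
pos 8 'b': at 15 (via fail)
pos 9 'd': at 18 (via fail)
pos 10 'b': at 15 (via fail)
pos 11 'e': at 9 (via fail)
pos 12 'd': at 10
pos 13 'b': at 11
pos 14 'e': at 12
pos 15 'a': at 13
pos 16 'c': at 14  → match P2@[11:16]
pos 17 'd': at 25 (via fail)
pos 18 'c': at 26  → match P5@[15:18]
pos 19 'a': at 20 (via fail)  → match P1@[18:19]
pos 20 'd': at 21
pos 21 'e': at 22
pos 22 'e': at 23  → match P4@[17:22],P6@[19:22]
pos 23 'd': at 10 (via fail)
pos 24 'a': at 1 (via fail)
pos 25 'd': at 27
pos 26 'e': at 28
pos 27 'e': at 29  → match P6@[24:27]
pos 28 'b': at 15 (via fail)
pos 29 'a': at 1 (via fail)
pos 30 'a': at 1 (via fail)
pos 31 'a': at 1 (via fail)
pos 32 'd': at 27
pos 33 'e': at 28
pos 34 'e': at 29  → match P6@[31:34]
pos 35 'e': at 9 (via fail)
pos 36 'e': at 9 (via fail)
pos 37 'd': at 10
pos 38 'c': at 19 (via fail)
pos 39 'a': at 20  → match P1@[38:39]
pos 40 'd': at 21
pos 41 'e': at 22
pos 42 'e': at 23  → match P4@[37:42],P6@[39:42]
pos 43 'b': at 15 (via fail)
pos 44 'd': at 18 (via fail)
pos 45 'c': at 19
pos 46 'd': at 18 (via fail)
pos 47 'c': at 19
pos 48 'a': at 20  → match P1@[47:48]
pos 49 'd': at 21
pos 50 'e': at 22
pos 51 'e': at 23  → match P4@[46:51],P6@[48:51]
pos 52 'a': at 1 (via fail)
pos 53 'a': at 1 (via fail)
pos 54 'b': at 15 (via fail)
pos 55 'e': at 9 (via fail)
pos 56 'a': at 1 (via fail)
pos 57 'd': at 27
pos 58 'b': at 15 (via fail)
pos 59 'd': at 18 (via fail)
pos 60 'b': at 15 (via fail)
pos 61 'e': at 9 (via fail)
pos 62 'd': at 10
pos 63 'b': at 11
pos 64 'e': at 12
pos 65 'a': at 13
pos 66 'c': at 14  → match P2@[61:66]
pos 67 'a': at 8 (via fail)  → match P1@[66:67]
pos 68 'e': at 2 (via fail)
pos 69 'c': at 7 (via fail)
pos 70 'a': at 8  → match P1@[69:70]
pos 71 'd': at 27 (via fail)
pos 72 'c': at 19 (via fail)
pos 73 'b': at 15 (via fail)
pos 74 'd': at 18 (via fail)
pos 75 'b': at 15 (via fail)
pos 76 'b': at 16
pos 77 'b': at 16 (via fail)

Result: [[4,1],[7,4],[7,6],[16,2],[18,5],[19,1],[22,4],[22,6],[27,6],[34,6],[39,1],[42,4],[42,6],[48,1],[51,4],[51,6],[66,2],[67,1],[70,1]]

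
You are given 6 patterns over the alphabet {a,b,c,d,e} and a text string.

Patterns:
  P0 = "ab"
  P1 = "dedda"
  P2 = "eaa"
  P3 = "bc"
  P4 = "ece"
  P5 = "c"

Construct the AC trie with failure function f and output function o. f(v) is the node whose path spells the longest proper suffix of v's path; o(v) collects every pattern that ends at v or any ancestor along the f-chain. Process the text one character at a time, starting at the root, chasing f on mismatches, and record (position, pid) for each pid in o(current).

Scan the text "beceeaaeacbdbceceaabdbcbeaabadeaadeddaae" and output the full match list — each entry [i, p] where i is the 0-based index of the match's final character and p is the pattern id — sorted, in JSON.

Build:
Trie nodes:
  n0 'ε': a→1 b→11 c→15 d→3 e→8
  n1 'a': b→2
  n2 'ab': ·  ←P0
  n3 'd': e→4
  n4 'de': d→5
  n5 'ded': d→6
  n6 'dedd': a→7
  n7 'dedda': ·  ←P1
  n8 'e': a→9 c→13
  n9 'ea': a→10
  n10 'eaa': ·  ←P2
  n11 'b': c→12
  n12 'bc': ·  ←P3
  n13 'ec': e→14
  n14 'ece': ·  ←P4
  n15 'c': ·  ←P5

BFS fail/out derivation:
  n1('a'): parent n0 fail=0; on 'a' 0 → fail=0;  out ∅∪∅=∅
  n3('d'): parent n0 fail=0; on 'd' 0 → fail=0;  out ∅∪∅=∅
  n8('e'): parent n0 fail=0; on 'e' 0 → fail=0;  out ∅∪∅=∅
  n11('b'): parent n0 fail=0; on 'b' 0 → fail=0;  out ∅∪∅=∅
  n15('c'): parent n0 fail=0; on 'c' 0 → fail=0;  out {5}∪∅={5}
  n2('ab'): parent n1 fail=0; on 'b' 0 → fail=11;  out {0}∪∅={0}
  n4('de'): parent n3 fail=0; on 'e' 0 → fail=8;  out ∅∪∅=∅
  n9('ea'): parent n8 fail=0; on 'a' 0 → fail=1;  out ∅∪∅=∅
  n12('bc'): parent n11 fail=0; on 'c' 0 → fail=15;  out {3}∪{5}={3,5}
  n13('ec'): parent n8 fail=0; on 'c' 0 → fail=15;  out ∅∪{5}={5}
  n5('ded'): parent n4 fail=8; on 'd' 8→0 → fail=3;  out ∅∪∅=∅
  n10('eaa'): parent n9 fail=1; on 'a' 1→0 → fail=1;  out {2}∪∅={2}
  n14('ece'): parent n13 fail=15; on 'e' 15→0 → fail=8;  out {4}∪∅={4}
  n6('dedd'): parent n5 fail=3; on 'd' 3→0 → fail=3;  out ∅∪∅=∅
  n7('dedda'): parent n6 fail=3; on 'a' 3→0 → fail=1;  out {1}∪∅={1}

Text stream:
[0] read 'b'  n0⇒n11
[1] read 'e'  n11⇒n8 (via fail)
[2] read 'c'  n8⇒n13  → match P5@[2:2]
[3] read 'e'  n13⇒n14  → match P4@[1:3]
[4] read 'e'  n14⇒n8 (via fail)
[5] read 'a'  n8⇒n9
[6] read 'a'  n9⇒n10  → match P2@[4:6]
[7] read 'e'  n10⇒n8 (via fail)
[8] read 'a'  n8⇒n9
[9] read 'c'  n9⇒n15 (via fail)  → match P5@[9:9]
[10] read 'b'  n15⇒n11 (via fail)
[11] read 'd'  n11⇒n3 (via fail)
[12] read 'b'  n3⇒n11 (via fail)
[13] read 'c'  n11⇒n12  → match P3@[12:13],P5@[13:13]
[14] read 'e'  n12⇒n8 (via fail)
[15] read 'c'  n8⇒n13  → match P5@[15:15]
[16] read 'e'  n13⇒n14  → match P4@[14:16]
[17] read 'a'  n14⇒n9 (via fail)
[18] read 'a'  n9⇒n10  → match P2@[16:18]
[19] read 'b'  n10⇒n2 (via fail)  → match P0@[18:19]
[20] read 'd'  n2⇒n3 (via fail)
[21] read 'b'  n3⇒n11 (via fail)
[22] read 'c'  n11⇒n12  → match P3@[21:22],P5@[22:22]
[23] read 'b'  n12⇒n11 (via fail)
[24] read 'e'  n11⇒n8 (via fail)
[25] read 'a'  n8⇒n9
[26] read 'a'  n9⇒n10  → match P2@[24:26]
[27] read 'b'  n10⇒n2 (via fail)  → match P0@[26:27]
[28] read 'a'  n2⇒n1 (via fail)
[29] read 'd'  n1⇒n3 (via fail)
[30] read 'e'  n3⇒n4
[31] read 'a'  n4⇒n9 (via fail)
[32] read 'a'  n9⇒n10  → match P2@[30:32]
[33] read 'd'  n10⇒n3 (via fail)
[34] read 'e'  n3⇒n4
[35] read 'd'  n4⇒n5
[36] read 'd'  n5⇒n6
[37] read 'a'  n6⇒n7  → match P1@[33:37]
[38] read 'a'  n7⇒n1 (via fail)
[39] read 'e'  n1⇒n8 (via fail)

Matches: [[2,5],[3,4],[6,2],[9,5],[13,3],[13,5],[15,5],[16,4],[18,2],[19,0],[22,3],[22,5],[26,2],[27,0],[32,2],[37,1]]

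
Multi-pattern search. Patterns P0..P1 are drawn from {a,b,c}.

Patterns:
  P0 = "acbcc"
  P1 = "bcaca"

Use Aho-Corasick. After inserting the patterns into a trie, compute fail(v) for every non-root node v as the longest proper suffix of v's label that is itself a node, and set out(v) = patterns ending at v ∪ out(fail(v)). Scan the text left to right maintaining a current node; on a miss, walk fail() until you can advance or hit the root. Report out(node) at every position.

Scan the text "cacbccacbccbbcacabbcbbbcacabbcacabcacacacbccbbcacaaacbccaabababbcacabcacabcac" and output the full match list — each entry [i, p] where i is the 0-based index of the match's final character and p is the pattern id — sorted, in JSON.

Build:
Trie (insert patterns):
  n0 'ε': a→1 b→6
  n1 'a': c→2
  n2 'ac': b→3
  n3 'acb': c→4
  n4 'acbc': c→5
  n5 'acbcc': ·  [P0 ends]
  n6 'b': c→7
  n7 'bc': a→8
  n8 'bca': c→9
  n9 'bcac': a→10
  n10 'bcaca': ·  [P1 ends]

BFS fail/out derivation:
  fail(1) 'a': from fail(0)=0 chase 'a': 0 ⇒ 0;  out=∅∪out(0)=∅
  fail(6) 'b': from fail(0)=0 chase 'b': 0 ⇒ 0;  out=∅∪out(0)=∅
  fail(2) 'ac': from fail(1)=0 chase 'c': 0 ⇒ 0;  out=∅∪out(0)=∅
  fail(7) 'bc': from fail(6)=0 chase 'c': 0 ⇒ 0;  out=∅∪out(0)=∅
  fail(3) 'acb': from fail(2)=0 chase 'b': 0 ⇒ 6;  out=∅∪out(6)=∅
  fail(8) 'bca': from fail(7)=0 chase 'a': 0 ⇒ 1;  out=∅∪out(1)=∅
  fail(4) 'acbc': from fail(3)=6 chase 'c': 6 ⇒ 7;  out=∅∪out(7)=∅
  fail(9) 'bcac': from fail(8)=1 chase 'c': 1 ⇒ 2;  out=∅∪out(2)=∅
  fail(5) 'acbcc': from fail(4)=7 chase 'c': 7→0 ⇒ 0;  out={0}∪out(0)={0}
  fail(10) 'bcaca': from fail(9)=2 chase 'a': 2→0 ⇒ 1;  out={1}∪out(1)={1}

Text stream:
[0] read 'c'  n0⇒n0
[1] read 'a'  n0⇒n1
[2] read 'c'  n1⇒n2
[3] read 'b'  n2⇒n3
[4] read 'c'  n3⇒n4
[5] read 'c'  n4⇒n5  ** P0@[1:5]
[6] read 'a'  n5⇒n1 (fail-walked)
[7] read 'c'  n1⇒n2
[8] read 'b'  n2⇒n3
[9] read 'c'  n3⇒n4
[10] read 'c'  n4⇒n5  ** P0@[6:10]
[11] read 'b'  n5⇒n6 (fail-walked)
[12] read 'b'  n6⇒n6 (fail-walked)
[13] read 'c'  n6⇒n7
[14] read 'a'  n7⇒n8
[15] read 'c'  n8⇒n9
[16] read 'a'  n9⇒n10  ** P1@[12:16]
[17] read 'b'  n10⇒n6 (fail-walked)
[18] read 'b'  n6⇒n6 (fail-walked)
[19] read 'c'  n6⇒n7
[20] read 'b'  n7⇒n6 (fail-walked)
[21] read 'b'  n6⇒n6 (fail-walked)
[22] read 'b'  n6⇒n6 (fail-walked)
[23] read 'c'  n6⇒n7
[24] read 'a'  n7⇒n8
[25] read 'c'  n8⇒n9
[26] read 'a'  n9⇒n10  ** P1@[22:26]
[27] read 'b'  n10⇒n6 (fail-walked)
[28] read 'b'  n6⇒n6 (fail-walked)
[29] read 'c'  n6⇒n7
[30] read 'a'  n7⇒n8
[31] read 'c'  n8⇒n9
[32] read 'a'  n9⇒n10  ** P1@[28:32]
[33] read 'b'  n10⇒n6 (fail-walked)
[34] read 'c'  n6⇒n7
[35] read 'a'  n7⇒n8
[36] read 'c'  n8⇒n9
[37] read 'a'  n9⇒n10  ** P1@[33:37]
[38] read 'c'  n10⇒n2 (fail-walked)
[39] read 'a'  n2⇒n1 (fail-walked)
[40] read 'c'  n1⇒n2
[41] read 'b'  n2⇒n3
[42] read 'c'  n3⇒n4
[43] read 'c'  n4⇒n5  ** P0@[39:43]
[44] read 'b'  n5⇒n6 (fail-walked)
[45] read 'b'  n6⇒n6 (fail-walked)
[46] read 'c'  n6⇒n7
[47] read 'a'  n7⇒n8
[48] read 'c'  n8⇒n9
[49] read 'a'  n9⇒n10  ** P1@[45:49]
[50] read 'a'  n10⇒n1 (fail-walked)
[51] read 'a'  n1⇒n1 (fail-walked)
[52] read 'c'  n1⇒n2
[53] read 'b'  n2⇒n3
[54] read 'c'  n3⇒n4
[55] read 'c'  n4⇒n5  ** P0@[51:55]
[56] read 'a'  n5⇒n1 (fail-walked)
[57] read 'a'  n1⇒n1 (fail-walked)
[58] read 'b'  n1⇒n6 (fail-walked)
[59] read 'a'  n6⇒n1 (fail-walked)
[60] read 'b'  n1⇒n6 (fail-walked)
[61] read 'a'  n6⇒n1 (fail-walked)
[62] read 'b'  n1⇒n6 (fail-walked)
[63] read 'b'  n6⇒n6 (fail-walked)
[64] read 'c'  n6⇒n7
[65] read 'a'  n7⇒n8
[66] read 'c'  n8⇒n9
[67] read 'a'  n9⇒n10  ** P1@[63:67]
[68] read 'b'  n10⇒n6 (fail-walked)
[69] read 'c'  n6⇒n7
[70] read 'a'  n7⇒n8
[71] read 'c'  n8⇒n9
[72] read 'a'  n9⇒n10  ** P1@[68:72]
[73] read 'b'  n10⇒n6 (fail-walked)
[74] read 'c'  n6⇒n7
[75] read 'a'  n7⇒n8
[76] read 'c'  n8⇒n9

Result: [[5,0],[10,0],[16,1],[26,1],[32,1],[37,1],[43,0],[49,1],[55,0],[67,1],[72,1]]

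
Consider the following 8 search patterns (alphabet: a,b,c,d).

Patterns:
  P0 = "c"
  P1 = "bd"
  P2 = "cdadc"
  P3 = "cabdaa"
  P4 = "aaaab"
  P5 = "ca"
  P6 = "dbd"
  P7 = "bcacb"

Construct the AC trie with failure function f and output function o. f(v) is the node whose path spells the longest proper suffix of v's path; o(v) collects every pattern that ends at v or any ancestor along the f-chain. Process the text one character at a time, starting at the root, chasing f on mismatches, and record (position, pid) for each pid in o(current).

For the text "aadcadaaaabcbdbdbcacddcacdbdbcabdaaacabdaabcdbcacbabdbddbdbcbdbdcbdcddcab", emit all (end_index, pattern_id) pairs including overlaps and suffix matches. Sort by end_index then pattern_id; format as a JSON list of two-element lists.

Build:
Trie (insert patterns):
  0='ε' goto a→13 b→2 c→1 d→18
  1='c' goto a→8 d→4  [P0 ends]
  2='b' goto c→21 d→3
  3='bd' goto ·  [P1 ends]
  4='cd' goto a→5
  5='cda' goto d→6
  6='cdad' goto c→7
  7='cdadc' goto ·  [P2 ends]
  8='ca' goto b→9  [P5 ends]
  9='cab' goto d→10
  10='cabd' goto a→11
  11='cabda' goto a→12
  12='cabdaa' goto ·  [P3 ends]
  13='a' goto a→14
  14='aa' goto a→15
  15='aaa' goto a→16
  16='aaaa' goto b→17
  17='aaaab' goto ·  [P4 ends]
  18='d' goto b→19
  19='db' goto d→20
  20='dbd' goto ·  [P6 ends]
  21='bc' goto a→22
  22='bca' goto c→23
  23='bcac' goto b→24
  24='bcacb' goto ·  [P7 ends]

Failure links (BFS by depth):
  fail(1) 'c': from fail(0)=0 chase 'c': 0 ⇒ 0;  out={0}∪out(0)={0}
  fail(2) 'b': from fail(0)=0 chase 'b': 0 ⇒ 0;  out=∅∪out(0)=∅
  fail(13) 'a': from fail(0)=0 chase 'a': 0 ⇒ 0;  out=∅∪out(0)=∅
  fail(18) 'd': from fail(0)=0 chase 'd': 0 ⇒ 0;  out=∅∪out(0)=∅
  fail(3) 'bd': from fail(2)=0 chase 'd': 0 ⇒ 18;  out={1}∪out(18)={1}
  fail(4) 'cd': from fail(1)=0 chase 'd': 0 ⇒ 18;  out=∅∪out(18)=∅
  fail(8) 'ca': from fail(1)=0 chase 'a': 0 ⇒ 13;  out={5}∪out(13)={5}
  fail(14) 'aa': from fail(13)=0 chase 'a': 0 ⇒ 13;  out=∅∪out(13)=∅
  fail(19) 'db': from fail(18)=0 chase 'b': 0 ⇒ 2;  out=∅∪out(2)=∅
  fail(21) 'bc': from fail(2)=0 chase 'c': 0 ⇒ 1;  out=∅∪out(1)={0}
  fail(5) 'cda': from fail(4)=18 chase 'a': 18→0 ⇒ 13;  out=∅∪out(13)=∅
  fail(9) 'cab': from fail(8)=13 chase 'b': 13→0 ⇒ 2;  out=∅∪out(2)=∅
  fail(15) 'aaa': from fail(14)=13 chase 'a': 13 ⇒ 14;  out=∅∪out(14)=∅
  fail(20) 'dbd': from fail(19)=2 chase 'd': 2 ⇒ 3;  out={6}∪out(3)={1,6}
  fail(22) 'bca': from fail(21)=1 chase 'a': 1 ⇒ 8;  out=∅∪out(8)={5}
  fail(6) 'cdad': from fail(5)=13 chase 'd': 13→0 ⇒ 18;  out=∅∪out(18)=∅
  fail(10) 'cabd': from fail(9)=2 chase 'd': 2 ⇒ 3;  out=∅∪out(3)={1}
  fail(16) 'aaaa': from fail(15)=14 chase 'a': 14 ⇒ 15;  out=∅∪out(15)=∅
  fail(23) 'bcac': from fail(22)=8 chase 'c': 8→13→0 ⇒ 1;  out=∅∪out(1)={0}
  fail(7) 'cdadc': from fail(6)=18 chase 'c': 18→0 ⇒ 1;  out={2}∪out(1)={0,2}
  fail(11) 'cabda': from fail(10)=3 chase 'a': 3→18→0 ⇒ 13;  out=∅∪out(13)=∅
  fail(17) 'aaaab': from fail(16)=15 chase 'b': 15→14→13→0 ⇒ 2;  out={4}∪out(2)={4}
  fail(24) 'bcacb': from fail(23)=1 chase 'b': 1→0 ⇒ 2;  out={7}∪out(2)={7}
  fail(12) 'cabdaa': from fail(11)=13 chase 'a': 13 ⇒ 14;  out={3}∪out(14)={3}

Text stream:
i=0 'a': node 0→13
i=1 'a': node 13→14
i=2 'd': node 14→18 (fail-walked)
i=3 'c': node 18→1 (fail-walked)  → match P0@[3:3]
i=4 'a': node 1→8  → match P5@[3:4]
i=5 'd': node 8→18 (fail-walked)
i=6 'a': node 18→13 (fail-walked)
i=7 'a': node 13→14
i=8 'a': node 14→15
i=9 'a': node 15→16
i=10 'b': node 16→17  → match P4@[6:10]
i=11 'c': node 17→21 (fail-walked)  → match P0@[11:11]
i=12 'b': node 21→2 (fail-walked)
i=13 'd': node 2→3  → match P1@[12:13]
i=14 'b': node 3→19 (fail-walked)
i=15 'd': node 19→20  → match P1@[14:15],P6@[13:15]
i=16 'b': node 20→19 (fail-walked)
i=17 'c': node 19→21 (fail-walked)  → match P0@[17:17]
i=18 'a': node 21→22  → match P5@[17:18]
i=19 'c': node 22→23  → match P0@[19:19]
i=20 'd': node 23→4 (fail-walked)
i=21 'd': node 4→18 (fail-walked)
i=22 'c': node 18→1 (fail-walked)  → match P0@[22:22]
i=23 'a': node 1→8  → match P5@[22:23]
i=24 'c': node 8→1 (fail-walked)  → match P0@[24:24]
i=25 'd': node 1→4
i=26 'b': node 4→19 (fail-walked)
i=27 'd': node 19→20  → match P1@[26:27],P6@[25:27]
i=28 'b': node 20→19 (fail-walked)
i=29 'c': node 19→21 (fail-walked)  → match P0@[29:29]
i=30 'a': node 21→22  → match P5@[29:30]
i=31 'b': node 22→9 (fail-walked)
i=32 'd': node 9→10  → match P1@[31:32]
i=33 'a': node 10→11
i=34 'a': node 11→12  → match P3@[29:34]
i=35 'a': node 12→15 (fail-walked)
i=36 'c': node 15→1 (fail-walked)  → match P0@[36:36]
i=37 'a': node 1→8  → match P5@[36:37]
i=38 'b': node 8→9
i=39 'd': node 9→10  → match P1@[38:39]
i=40 'a': node 10→11
i=41 'a': node 11→12  → match P3@[36:41]
i=42 'b': node 12→2 (fail-walked)
i=43 'c': node 2→21  → match P0@[43:43]
i=44 'd': node 21→4 (fail-walked)
i=45 'b': node 4→19 (fail-walked)
i=46 'c': node 19→21 (fail-walked)  → match P0@[46:46]
i=47 'a': node 21→22  → match P5@[46:47]
i=48 'c': node 22→23  → match P0@[48:48]
i=49 'b': node 23→24  → match P7@[45:49]
i=50 'a': node 24→13 (fail-walked)
i=51 'b': node 13→2 (fail-walked)
i=52 'd': node 2→3  → match P1@[51:52]
i=53 'b': node 3→19 (fail-walked)
i=54 'd': node 19→20  → match P1@[53:54],P6@[52:54]
i=55 'd': node 20→18 (fail-walked)
i=56 'b': node 18→19
i=57 'd': node 19→20  → match P1@[56:57],P6@[55:57]
i=58 'b': node 20→19 (fail-walked)
i=59 'c': node 19→21 (fail-walked)  → match P0@[59:59]
i=60 'b': node 21→2 (fail-walked)
i=61 'd': node 2→3  → match P1@[60:61]
i=62 'b': node 3→19 (fail-walked)
i=63 'd': node 19→20  → match P1@[62:63],P6@[61:63]
i=64 'c': node 20→1 (fail-walked)  → match P0@[64:64]
i=65 'b': node 1→2 (fail-walked)
i=66 'd': node 2→3  → match P1@[65:66]
i=67 'c': node 3→1 (fail-walked)  → match P0@[67:67]
i=68 'd': node 1→4
i=69 'd': node 4→18 (fail-walked)
i=70 'c': node 18→1 (fail-walked)  → match P0@[70:70]
i=71 'a': node 1→8  → match P5@[70:71]
i=72 'b': node 8→9

All matches (sorted): [[3,0],[4,5],[10,4],[11,0],[13,1],[15,1],[15,6],[17,0],[18,5],[19,0],[22,0],[23,5],[24,0],[27,1],[27,6],[29,0],[30,5],[32,1],[34,3],[36,0],[37,5],[39,1],[41,3],[43,0],[46,0],[47,5],[48,0],[49,7],[52,1],[54,1],[54,6],[57,1],[57,6],[59,0],[61,1],[63,1],[63,6],[64,0],[66,1],[67,0],[70,0],[71,5]]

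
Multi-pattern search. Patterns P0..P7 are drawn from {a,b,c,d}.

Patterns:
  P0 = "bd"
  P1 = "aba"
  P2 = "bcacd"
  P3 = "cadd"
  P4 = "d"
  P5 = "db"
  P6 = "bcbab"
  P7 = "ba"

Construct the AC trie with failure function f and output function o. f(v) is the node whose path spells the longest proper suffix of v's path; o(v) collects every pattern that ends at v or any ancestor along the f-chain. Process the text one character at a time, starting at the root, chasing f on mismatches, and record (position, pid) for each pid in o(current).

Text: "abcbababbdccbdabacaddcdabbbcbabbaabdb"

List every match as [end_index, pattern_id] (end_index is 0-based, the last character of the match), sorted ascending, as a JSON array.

Construct AC machine:
Trie nodes:
  0='ε' goto a→3 b→1 c→10 d→14
  1='b' goto a→19 c→6 d→2
  2='bd' goto ·  [P0 ends]
  3='a' goto b→4
  4='ab' goto a→5
  5='aba' goto ·  [P1 ends]
  6='bc' goto a→7 b→16
  7='bca' goto c→8
  8='bcac' goto d→9
  9='bcacd' goto ·  [P2 ends]
  10='c' goto a→11
  11='ca' goto d→12
  12='cad' goto d→13
  13='cadd' goto ·  [P3 ends]
  14='d' goto b→15  [P4 ends]
  15='db' goto ·  [P5 ends]
  16='bcb' goto a→17
  17='bcba' goto b→18
  18='bcbab' goto ·  [P6 ends]
  19='ba' goto ·  [P7 ends]

Failure links (BFS by depth):
  n1('b'): parent n0 fail=0; on 'b' 0 → fail=0;  out ∅∪∅=∅
  n3('a'): parent n0 fail=0; on 'a' 0 → fail=0;  out ∅∪∅=∅
  n10('c'): parent n0 fail=0; on 'c' 0 → fail=0;  out ∅∪∅=∅
  n14('d'): parent n0 fail=0; on 'd' 0 → fail=0;  out {4}∪∅={4}
  n2('bd'): parent n1 fail=0; on 'd' 0 → fail=14;  out {0}∪{4}={0,4}
  n4('ab'): parent n3 fail=0; on 'b' 0 → fail=1;  out ∅∪∅=∅
  n6('bc'): parent n1 fail=0; on 'c' 0 → fail=10;  out ∅∪∅=∅
  n11('ca'): parent n10 fail=0; on 'a' 0 → fail=3;  out ∅∪∅=∅
  n15('db'): parent n14 fail=0; on 'b' 0 → fail=1;  out {5}∪∅={5}
  n19('ba'): parent n1 fail=0; on 'a' 0 → fail=3;  out {7}∪∅={7}
  n5('aba'): parent n4 fail=1; on 'a' 1 → fail=19;  out {1}∪{7}={1,7}
  n7('bca'): parent n6 fail=10; on 'a' 10 → fail=11;  out ∅∪∅=∅
  n12('cad'): parent n11 fail=3; on 'd' 3→0 → fail=14;  out ∅∪{4}={4}
  n16('bcb'): parent n6 fail=10; on 'b' 10→0 → fail=1;  out ∅∪∅=∅
  n8('bcac'): parent n7 fail=11; on 'c' 11→3→0 → fail=10;  out ∅∪∅=∅
  n13('cadd'): parent n12 fail=14; on 'd' 14→0 → fail=14;  out {3}∪{4}={3,4}
  n17('bcba'): parent n16 fail=1; on 'a' 1 → fail=19;  out ∅∪{7}={7}
  n9('bcacd'): parent n8 fail=10; on 'd' 10→0 → fail=14;  out {2}∪{4}={2,4}
  n18('bcbab'): parent n17 fail=19; on 'b' 19→3 → fail=4;  out {6}∪∅={6}

Text stream:
[0] read 'a'  n0⇒n3
[1] read 'b'  n3⇒n4
[2] read 'c'  n4⇒n6 (fail-walked)
[3] read 'b'  n6⇒n16
[4] read 'a'  n16⇒n17  → match P7@[3:4]
[5] read 'b'  n17⇒n18  → match P6@[1:5]
[6] read 'a'  n18⇒n5 (fail-walked)  → match P1@[4:6],P7@[5:6]
[7] read 'b'  n5⇒n4 (fail-walked)
[8] read 'b'  n4⇒n1 (fail-walked)
[9] read 'd'  n1⇒n2  → match P0@[8:9],P4@[9:9]
[10] read 'c'  n2⇒n10 (fail-walked)
[11] read 'c'  n10⇒n10 (fail-walked)
[12] read 'b'  n10⇒n1 (fail-walked)
[13] read 'd'  n1⇒n2  → match P0@[12:13],P4@[13:13]
[14] read 'a'  n2⇒n3 (fail-walked)
[15] read 'b'  n3⇒n4
[16] read 'a'  n4⇒n5  → match P1@[14:16],P7@[15:16]
[17] read 'c'  n5⇒n10 (fail-walked)
[18] read 'a'  n10⇒n11
[19] read 'd'  n11⇒n12  → match P4@[19:19]
[20] read 'd'  n12⇒n13  → match P3@[17:20],P4@[20:20]
[21] read 'c'  n13⇒n10 (fail-walked)
[22] read 'd'  n10⇒n14 (fail-walked)  → match P4@[22:22]
[23] read 'a'  n14⇒n3 (fail-walked)
[24] read 'b'  n3⇒n4
[25] read 'b'  n4⇒n1 (fail-walked)
[26] read 'b'  n1⇒n1 (fail-walked)
[27] read 'c'  n1⇒n6
[28] read 'b'  n6⇒n16
[29] read 'a'  n16⇒n17  → match P7@[28:29]
[30] read 'b'  n17⇒n18  → match P6@[26:30]
[31] read 'b'  n18⇒n1 (fail-walked)
[32] read 'a'  n1⇒n19  → match P7@[31:32]
[33] read 'a'  n19⇒n3 (fail-walked)
[34] read 'b'  n3⇒n4
[35] read 'd'  n4⇒n2 (fail-walked)  → match P0@[34:35],P4@[35:35]
[36] read 'b'  n2⇒n15 (fail-walked)  → match P5@[35:36]

Matches: [[4,7],[5,6],[6,1],[6,7],[9,0],[9,4],[13,0],[13,4],[16,1],[16,7],[19,4],[20,3],[20,4],[22,4],[29,7],[30,6],[32,7],[35,0],[35,4],[36,5]]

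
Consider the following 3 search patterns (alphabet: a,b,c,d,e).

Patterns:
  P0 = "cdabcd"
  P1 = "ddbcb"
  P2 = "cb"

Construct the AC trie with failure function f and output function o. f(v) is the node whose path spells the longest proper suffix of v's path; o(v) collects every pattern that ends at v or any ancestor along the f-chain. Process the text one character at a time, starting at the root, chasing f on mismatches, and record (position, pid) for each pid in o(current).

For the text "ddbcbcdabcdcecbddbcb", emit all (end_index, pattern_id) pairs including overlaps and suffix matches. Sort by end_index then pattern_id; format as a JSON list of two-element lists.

Construct AC machine:
Trie nodes:
  0='ε' goto c→1 d→7
  1='c' goto b→12 d→2
  2='cd' goto a→3
  3='cda' goto b→4
  4='cdab' goto c→5
  5='cdabc' goto d→6
  6='cdabcd' goto ·  ←P0
  7='d' goto d→8
  8='dd' goto b→9
  9='ddb' goto c→10
  10='ddbc' goto b→11
  11='ddbcb' goto ·  ←P1
  12='cb' goto ·  ←P2

BFS fail/out derivation:
  fail(1) 'c': from fail(0)=0 chase 'c': 0 ⇒ 0;  out=∅∪out(0)=∅
  fail(7) 'd': from fail(0)=0 chase 'd': 0 ⇒ 0;  out=∅∪out(0)=∅
  fail(2) 'cd': from fail(1)=0 chase 'd': 0 ⇒ 7;  out=∅∪out(7)=∅
  fail(8) 'dd': from fail(7)=0 chase 'd': 0 ⇒ 7;  out=∅∪out(7)=∅
  fail(12) 'cb': from fail(1)=0 chase 'b': 0 ⇒ 0;  out={2}∪out(0)={2}
  fail(3) 'cda': from fail(2)=7 chase 'a': 7→0 ⇒ 0;  out=∅∪out(0)=∅
  fail(9) 'ddb': from fail(8)=7 chase 'b': 7→0 ⇒ 0;  out=∅∪out(0)=∅
  fail(4) 'cdab': from fail(3)=0 chase 'b': 0 ⇒ 0;  out=∅∪out(0)=∅
  fail(10) 'ddbc': from fail(9)=0 chase 'c': 0 ⇒ 1;  out=∅∪out(1)=∅
  fail(5) 'cdabc': from fail(4)=0 chase 'c': 0 ⇒ 1;  out=∅∪out(1)=∅
  fail(11) 'ddbcb': from fail(10)=1 chase 'b': 1 ⇒ 12;  out={1}∪out(12)={1,2}
  fail(6) 'cdabcd': from fail(5)=1 chase 'd': 1 ⇒ 2;  out={0}∪out(2)={0}

Text stream:
[0] read 'd'  n0⇒n7
[1] read 'd'  n7⇒n8
[2] read 'b'  n8⇒n9
[3] read 'c'  n9⇒n10
[4] read 'b'  n10⇒n11  emit P1@[0:4],P2@[3:4]
[5] read 'c'  n11⇒n1 (via fail)
[6] read 'd'  n1⇒n2
[7] read 'a'  n2⇒n3
[8] read 'b'  n3⇒n4
[9] read 'c'  n4⇒n5
[10] read 'd'  n5⇒n6  emit P0@[5:10]
[11] read 'c'  n6⇒n1 (via fail)
[12] read 'e'  n1⇒n0 (via fail)
[13] read 'c'  n0⇒n1
[14] read 'b'  n1⇒n12  emit P2@[13:14]
[15] read 'd'  n12⇒n7 (via fail)
[16] read 'd'  n7⇒n8
[17] read 'b'  n8⇒n9
[18] read 'c'  n9⇒n10
[19] read 'b'  n10⇒n11  emit P1@[15:19],P2@[18:19]

Result: [[4,1],[4,2],[10,0],[14,2],[19,1],[19,2]]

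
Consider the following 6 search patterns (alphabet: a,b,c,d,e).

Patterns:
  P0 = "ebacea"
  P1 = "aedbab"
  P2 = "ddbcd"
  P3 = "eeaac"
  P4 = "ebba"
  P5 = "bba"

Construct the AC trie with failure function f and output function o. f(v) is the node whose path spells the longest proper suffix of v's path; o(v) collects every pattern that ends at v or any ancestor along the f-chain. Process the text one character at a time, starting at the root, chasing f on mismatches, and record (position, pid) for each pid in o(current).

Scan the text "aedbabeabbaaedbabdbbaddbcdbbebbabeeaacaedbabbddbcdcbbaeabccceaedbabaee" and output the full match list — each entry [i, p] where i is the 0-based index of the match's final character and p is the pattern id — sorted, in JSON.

Build:
Trie (insert patterns):
  n0 'ε': a→7 b→24 d→13 e→1
  n1 'e': b→2 e→18
  n2 'eb': a→3 b→22
  n3 'eba': c→4
  n4 'ebac': e→5
  n5 'ebace': a→6
  n6 'ebacea': ·  ←P0
  n7 'a': e→8
  n8 'ae': d→9
  n9 'aed': b→10
  n10 'aedb': a→11
  n11 'aedba': b→12
  n12 'aedbab': ·  ←P1
  n13 'd': d→14
  n14 'dd': b→15
  n15 'ddb': c→16
  n16 'ddbc': d→17
  n17 'ddbcd': ·  ←P2
  n18 'ee': a→19
  n19 'eea': a→20
  n20 'eeaa': c→21
  n21 'eeaac': ·  ←P3
  n22 'ebb': a→23
  n23 'ebba': ·  ←P4
  n24 'b': b→25
  n25 'bb': a→26
  n26 'bba': ·  ←P5

Failure links (BFS by depth):
  n1('e'): parent n0 fail=0; on 'e' 0 → fail=0;  out ∅∪∅=∅
  n7('a'): parent n0 fail=0; on 'a' 0 → fail=0;  out ∅∪∅=∅
  n13('d'): parent n0 fail=0; on 'd' 0 → fail=0;  out ∅∪∅=∅
  n24('b'): parent n0 fail=0; on 'b' 0 → fail=0;  out ∅∪∅=∅
  n2('eb'): parent n1 fail=0; on 'b' 0 → fail=24;  out ∅∪∅=∅
  n8('ae'): parent n7 fail=0; on 'e' 0 → fail=1;  out ∅∪∅=∅
  n14('dd'): parent n13 fail=0; on 'd' 0 → fail=13;  out ∅∪∅=∅
  n18('ee'): parent n1 fail=0; on 'e' 0 → fail=1;  out ∅∪∅=∅
  n25('bb'): parent n24 fail=0; on 'b' 0 → fail=24;  out ∅∪∅=∅
  n3('eba'): parent n2 fail=24; on 'a' 24→0 → fail=7;  out ∅∪∅=∅
  n9('aed'): parent n8 fail=1; on 'd' 1→0 → fail=13;  out ∅∪∅=∅
  n15('ddb'): parent n14 fail=13; on 'b' 13→0 → fail=24;  out ∅∪∅=∅
  n19('eea'): parent n18 fail=1; on 'a' 1→0 → fail=7;  out ∅∪∅=∅
  n22('ebb'): parent n2 fail=24; on 'b' 24 → fail=25;  out ∅∪∅=∅
  n26('bba'): parent n25 fail=24; on 'a' 24→0 → fail=7;  out {5}∪∅={5}
  n4('ebac'): parent n3 fail=7; on 'c' 7→0 → fail=0;  out ∅∪∅=∅
  n10('aedb'): parent n9 fail=13; on 'b' 13→0 → fail=24;  out ∅∪∅=∅
  n16('ddbc'): parent n15 fail=24; on 'c' 24→0 → fail=0;  out ∅∪∅=∅
  n20('eeaa'): parent n19 fail=7; on 'a' 7→0 → fail=7;  out ∅∪∅=∅
  n23('ebba'): parent n22 fail=25; on 'a' 25 → fail=26;  out {4}∪{5}={4,5}
  n5('ebace'): parent n4 fail=0; on 'e' 0 → fail=1;  out ∅∪∅=∅
  n11('aedba'): parent n10 fail=24; on 'a' 24→0 → fail=7;  out ∅∪∅=∅
  n17('ddbcd'): parent n16 fail=0; on 'd' 0 → fail=13;  out {2}∪∅={2}
  n21('eeaac'): parent n20 fail=7; on 'c' 7→0 → fail=0;  out {3}∪∅={3}
  n6('ebacea'): parent n5 fail=1; on 'a' 1→0 → fail=7;  out {0}∪∅={0}
  n12('aedbab'): parent n11 fail=7; on 'b' 7→0 → fail=24;  out {1}∪∅={1}

Scan:
i=0 'a': node 0→7
i=1 'e': node 7→8
i=2 'd': node 8→9
i=3 'b': node 9→10
i=4 'a': node 10→11
i=5 'b': node 11→12  ** P1@[0:5]
i=6 'e': node 12→1 (via fail)
i=7 'a': node 1→7 (via fail)
i=8 'b': node 7→24 (via fail)
i=9 'b': node 24→25
i=10 'a': node 25→26  ** P5@[8:10]
i=11 'a': node 26→7 (via fail)
i=12 'e': node 7→8
i=13 'd': node 8→9
i=14 'b': node 9→10
i=15 'a': node 10→11
i=16 'b': node 11→12  ** P1@[11:16]
i=17 'd': node 12→13 (via fail)
i=18 'b': node 13→24 (via fail)
i=19 'b': node 24→25
i=20 'a': node 25→26  ** P5@[18:20]
i=21 'd': node 26→13 (via fail)
i=22 'd': node 13→14
i=23 'b': node 14→15
i=24 'c': node 15→16
i=25 'd': node 16→17  ** P2@[21:25]
i=26 'b': node 17→24 (via fail)
i=27 'b': node 24→25
i=28 'e': node 25→1 (via fail)
i=29 'b': node 1→2
i=30 'b': node 2→22
i=31 'a': node 22→23  ** P4@[28:31],P5@[29:31]
i=32 'b': node 23→24 (via fail)
i=33 'e': node 24→1 (via fail)
i=34 'e': node 1→18
i=35 'a': node 18→19
i=36 'a': node 19→20
i=37 'c': node 20→21  ** P3@[33:37]
i=38 'a': node 21→7 (via fail)
i=39 'e': node 7→8
i=40 'd': node 8→9
i=41 'b': node 9→10
i=42 'a': node 10→11
i=43 'b': node 11→12  ** P1@[38:43]
i=44 'b': node 12→25 (via fail)
i=45 'd': node 25→13 (via fail)
i=46 'd': node 13→14
i=47 'b': node 14→15
i=48 'c': node 15→16
i=49 'd': node 16→17  ** P2@[45:49]
i=50 'c': node 17→0 (via fail)
i=51 'b': node 0→24
i=52 'b': node 24→25
i=53 'a': node 25→26  ** P5@[51:53]
i=54 'e': node 26→8 (via fail)
i=55 'a': node 8→7 (via fail)
i=56 'b': node 7→24 (via fail)
i=57 'c': node 24→0 (via fail)
i=58 'c': node 0→0
i=59 'c': node 0→0
i=60 'e': node 0→1
i=61 'a': node 1→7 (via fail)
i=62 'e': node 7→8
i=63 'd': node 8→9
i=64 'b': node 9→10
i=65 'a': node 10→11
i=66 'b': node 11→12  ** P1@[61:66]
i=67 'a': node 12→7 (via fail)
i=68 'e': node 7→8
i=69 'e': node 8→18 (via fail)

Result: [[5,1],[10,5],[16,1],[20,5],[25,2],[31,4],[31,5],[37,3],[43,1],[49,2],[53,5],[66,1]]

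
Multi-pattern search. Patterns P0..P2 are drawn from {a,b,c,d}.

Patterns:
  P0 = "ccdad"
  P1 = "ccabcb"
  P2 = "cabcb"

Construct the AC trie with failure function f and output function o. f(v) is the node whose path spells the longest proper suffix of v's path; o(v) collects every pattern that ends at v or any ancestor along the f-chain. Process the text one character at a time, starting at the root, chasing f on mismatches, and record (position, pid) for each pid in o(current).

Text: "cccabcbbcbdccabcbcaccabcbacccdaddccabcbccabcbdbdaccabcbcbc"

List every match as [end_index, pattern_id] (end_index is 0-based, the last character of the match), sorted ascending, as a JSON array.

Construct AC machine:
Trie (insert patterns):
  n0 'ε': c→1
  n1 'c': a→10 c→2
  n2 'cc': a→6 d→3
  n3 'ccd': a→4
  n4 'ccda': d→5
  n5 'ccdad': ·  ←P0
  n6 'cca': b→7
  n7 'ccab': c→8
  n8 'ccabc': b→9
  n9 'ccabcb': ·  ←P1
  n10 'ca': b→11
  n11 'cab': c→12
  n12 'cabc': b→13
  n13 'cabcb': ·  ←P2

Failure links (BFS by depth):
  n1('c'): parent n0 fail=0; on 'c' 0 → fail=0;  out ∅∪∅=∅
  n2('cc'): parent n1 fail=0; on 'c' 0 → fail=1;  out ∅∪∅=∅
  n10('ca'): parent n1 fail=0; on 'a' 0 → fail=0;  out ∅∪∅=∅
  n3('ccd'): parent n2 fail=1; on 'd' 1→0 → fail=0;  out ∅∪∅=∅
  n6('cca'): parent n2 fail=1; on 'a' 1 → fail=10;  out ∅∪∅=∅
  n11('cab'): parent n10 fail=0; on 'b' 0 → fail=0;  out ∅∪∅=∅
  n4('ccda'): parent n3 fail=0; on 'a' 0 → fail=0;  out ∅∪∅=∅
  n7('ccab'): parent n6 fail=10; on 'b' 10 → fail=11;  out ∅∪∅=∅
  n12('cabc'): parent n11 fail=0; on 'c' 0 → fail=1;  out ∅∪∅=∅
  n5('ccdad'): parent n4 fail=0; on 'd' 0 → fail=0;  out {0}∪∅={0}
  n8('ccabc'): parent n7 fail=11; on 'c' 11 → fail=12;  out ∅∪∅=∅
  n13('cabcb'): parent n12 fail=1; on 'b' 1→0 → fail=0;  out {2}∪∅={2}
  n9('ccabcb'): parent n8 fail=12; on 'b' 12 → fail=13;  out {1}∪{2}={1,2}

Scan:
[0] read 'c'  n0⇒n1
[1] read 'c'  n1⇒n2
[2] read 'c'  n2⇒n2 (via fail)
[3] read 'a'  n2⇒n6
[4] read 'b'  n6⇒n7
[5] read 'c'  n7⇒n8
[6] read 'b'  n8⇒n9  → match P1@[1:6],P2@[2:6]
[7] read 'b'  n9⇒n0 (via fail)
[8] read 'c'  n0⇒n1
[9] read 'b'  n1⇒n0 (via fail)
[10] read 'd'  n0⇒n0
[11] read 'c'  n0⇒n1
[12] read 'c'  n1⇒n2
[13] read 'a'  n2⇒n6
[14] read 'b'  n6⇒n7
[15] read 'c'  n7⇒n8
[16] read 'b'  n8⇒n9  → match P1@[11:16],P2@[12:16]
[17] read 'c'  n9⇒n1 (via fail)
[18] read 'a'  n1⇒n10
[19] read 'c'  n10⇒n1 (via fail)
[20] read 'c'  n1⇒n2
[21] read 'a'  n2⇒n6
[22] read 'b'  n6⇒n7
[23] read 'c'  n7⇒n8
[24] read 'b'  n8⇒n9  → match P1@[19:24],P2@[20:24]
[25] read 'a'  n9⇒n0 (via fail)
[26] read 'c'  n0⇒n1
[27] read 'c'  n1⇒n2
[28] read 'c'  n2⇒n2 (via fail)
[29] read 'd'  n2⇒n3
[30] read 'a'  n3⇒n4
[31] read 'd'  n4⇒n5  → match P0@[27:31]
[32] read 'd'  n5⇒n0 (via fail)
[33] read 'c'  n0⇒n1
[34] read 'c'  n1⇒n2
[35] read 'a'  n2⇒n6
[36] read 'b'  n6⇒n7
[37] read 'c'  n7⇒n8
[38] read 'b'  n8⇒n9  → match P1@[33:38],P2@[34:38]
[39] read 'c'  n9⇒n1 (via fail)
[40] read 'c'  n1⇒n2
[41] read 'a'  n2⇒n6
[42] read 'b'  n6⇒n7
[43] read 'c'  n7⇒n8
[44] read 'b'  n8⇒n9  → match P1@[39:44],P2@[40:44]
[45] read 'd'  n9⇒n0 (via fail)
[46] read 'b'  n0⇒n0
[47] read 'd'  n0⇒n0
[48] read 'a'  n0⇒n0
[49] read 'c'  n0⇒n1
[50] read 'c'  n1⇒n2
[51] read 'a'  n2⇒n6
[52] read 'b'  n6⇒n7
[53] read 'c'  n7⇒n8
[54] read 'b'  n8⇒n9  → match P1@[49:54],P2@[50:54]
[55] read 'c'  n9⇒n1 (via fail)
[56] read 'b'  n1⇒n0 (via fail)
[57] read 'c'  n0⇒n1

Result: [[6,1],[6,2],[16,1],[16,2],[24,1],[24,2],[31,0],[38,1],[38,2],[44,1],[44,2],[54,1],[54,2]]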